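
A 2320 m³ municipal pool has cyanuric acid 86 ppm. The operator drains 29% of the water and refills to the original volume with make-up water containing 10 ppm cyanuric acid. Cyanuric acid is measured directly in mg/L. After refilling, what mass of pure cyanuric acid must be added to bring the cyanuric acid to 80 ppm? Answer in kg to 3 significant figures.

37.2 kg

Volume: 2320 m³ = 2,320,000 L.
After draining 29% and refilling: 86 × 0.71 + 10 × 0.29 = 63.96 ppm.
Deficit to target: 80 − 63.96 = 16.04 mg/L.
Mass: 16.04 mg/L × 2,320,000 L = 37,210 g cyanuric acid.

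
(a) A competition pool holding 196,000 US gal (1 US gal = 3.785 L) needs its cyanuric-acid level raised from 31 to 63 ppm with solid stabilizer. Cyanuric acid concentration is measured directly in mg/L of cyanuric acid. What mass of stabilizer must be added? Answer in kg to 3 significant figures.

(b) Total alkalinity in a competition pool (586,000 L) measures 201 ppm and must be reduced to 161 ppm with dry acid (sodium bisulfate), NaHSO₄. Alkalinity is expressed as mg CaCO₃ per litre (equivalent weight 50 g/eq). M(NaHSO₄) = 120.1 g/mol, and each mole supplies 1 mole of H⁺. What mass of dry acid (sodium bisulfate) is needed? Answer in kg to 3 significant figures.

(a) 23.7 kg; (b) 56.3 kg

(a) Volume: 196,000 US gal × 3.785 L/gal = 741,860 L.
(a) CYA to add: (63 − 31) = 32 mg/L × 741,860 L = 23,740 g cyanuric acid.

(b) Alkalinity to neutralize: (201 − 161) = 40 mg/L as CaCO₃ × 586,000 L = 23,440 g as CaCO₃.
(b) Equivalents of H⁺ required: 23,440 ÷ 50 g/eq = 468.8 eq = 468.8 mol NaHSO₄.
(b) Mass of NaHSO₄: 468.8 × 120.1 = 56,300 g.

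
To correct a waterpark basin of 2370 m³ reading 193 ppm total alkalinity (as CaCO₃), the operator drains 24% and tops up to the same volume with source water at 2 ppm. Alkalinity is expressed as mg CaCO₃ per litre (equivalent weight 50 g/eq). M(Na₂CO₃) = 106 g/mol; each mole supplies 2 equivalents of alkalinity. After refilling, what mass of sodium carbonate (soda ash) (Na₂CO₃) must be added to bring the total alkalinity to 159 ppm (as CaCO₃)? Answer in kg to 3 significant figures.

29.7 kg

Volume: 2370 m³ = 2,370,000 L.
After draining 24% and refilling: 193 × 0.76 + 2 × 0.24 = 147.16 ppm.
Deficit to target: 159 − 147.16 = 11.84 mg/L.
As CaCO₃: 11.84 mg/L × 2,370,000 L = 28,060 g; ÷ 50 g/eq ÷ 2 = 280.6 mol Na₂CO₃.
Mass: 280.6 × 106 = 29,740 g.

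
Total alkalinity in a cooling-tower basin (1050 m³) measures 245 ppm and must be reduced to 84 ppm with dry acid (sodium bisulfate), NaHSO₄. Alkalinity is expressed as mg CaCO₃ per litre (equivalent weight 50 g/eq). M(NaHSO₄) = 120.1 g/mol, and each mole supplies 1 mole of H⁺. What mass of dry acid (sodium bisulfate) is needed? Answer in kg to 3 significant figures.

406 kg

Volume: 1050 m³ = 1,050,000 L.
Alkalinity to neutralize: (245 − 84) = 161 mg/L as CaCO₃ × 1,050,000 L = 169,000 g as CaCO₃.
Equivalents of H⁺ required: 169,000 ÷ 50 g/eq = 3381 eq = 3381 mol NaHSO₄.
Mass of NaHSO₄: 3381 × 120.1 = 406,100 g.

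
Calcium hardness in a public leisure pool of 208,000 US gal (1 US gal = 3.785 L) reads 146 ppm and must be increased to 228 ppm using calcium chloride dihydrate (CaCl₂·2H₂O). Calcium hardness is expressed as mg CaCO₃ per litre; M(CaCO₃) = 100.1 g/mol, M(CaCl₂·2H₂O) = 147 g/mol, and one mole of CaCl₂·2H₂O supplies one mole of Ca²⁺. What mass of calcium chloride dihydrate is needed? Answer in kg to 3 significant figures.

94.8 kg

Volume: 208,000 US gal × 3.785 L/gal = 787,280 L.
Hardness to add: (228 − 146) = 82 mg/L as CaCO₃ × 787,280 L = 64,560 g as CaCO₃.
Moles of Ca²⁺ (1 mol Ca²⁺ ≡ 1 mol CaCO₃): 64,560 / 100.1 g/mol = 644.9 mol.
Mass of CaCl₂·2H₂O: 644.9 × 147 = 94,800 g.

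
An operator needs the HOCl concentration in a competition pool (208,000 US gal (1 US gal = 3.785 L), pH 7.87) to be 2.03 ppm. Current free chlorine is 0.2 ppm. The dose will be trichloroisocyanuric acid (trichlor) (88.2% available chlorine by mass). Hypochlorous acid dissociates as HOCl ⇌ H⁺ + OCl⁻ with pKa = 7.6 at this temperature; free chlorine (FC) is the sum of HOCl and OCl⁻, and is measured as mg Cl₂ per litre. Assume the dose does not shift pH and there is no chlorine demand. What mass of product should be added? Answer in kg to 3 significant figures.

5.01 kg

Volume: 208,000 US gal × 3.785 L/gal = 787,280 L.
[OCl⁻]/[HOCl] = 10^(pH − pKa) = 10^(7.87 − 7.6) = 1.862; fraction as HOCl = 1/(1 + 1.862) = 0.3494.
Free chlorine required for 2.03 ppm HOCl: 2.03 / 0.3494 = 5.81 ppm.
FC to add: 5.81 − 0.2 = 5.61 mg/L as Cl₂.
Cl₂ equivalent: 5.61 mg/L × 787,280 L = 4417 g.
Product at 88.2% available Cl: 4417 / 0.882 = 5008 g.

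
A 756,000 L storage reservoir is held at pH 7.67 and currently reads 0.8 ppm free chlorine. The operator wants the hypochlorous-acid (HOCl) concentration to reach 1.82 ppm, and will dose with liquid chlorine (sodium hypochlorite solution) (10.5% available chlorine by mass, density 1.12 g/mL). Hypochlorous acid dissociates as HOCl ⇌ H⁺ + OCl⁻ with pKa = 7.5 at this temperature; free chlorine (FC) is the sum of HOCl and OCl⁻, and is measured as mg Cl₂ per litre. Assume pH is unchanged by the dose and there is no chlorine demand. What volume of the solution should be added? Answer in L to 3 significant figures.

23.9 L

[OCl⁻]/[HOCl] = 10^(pH − pKa) = 10^(7.67 − 7.5) = 1.479; fraction as HOCl = 1/(1 + 1.479) = 0.4034.
Free chlorine required for 1.82 ppm HOCl: 1.82 / 0.4034 = 4.512 ppm.
FC to add: 4.512 − 0.8 = 3.712 mg/L as Cl₂.
Cl₂ equivalent: 3.712 mg/L × 756,000 L = 2806 g.
Product at 10.5% available Cl: 2806 / 0.105 = 26,730 g.
Volume: 26,730 g ÷ 1.12 g/mL = 23,860 mL.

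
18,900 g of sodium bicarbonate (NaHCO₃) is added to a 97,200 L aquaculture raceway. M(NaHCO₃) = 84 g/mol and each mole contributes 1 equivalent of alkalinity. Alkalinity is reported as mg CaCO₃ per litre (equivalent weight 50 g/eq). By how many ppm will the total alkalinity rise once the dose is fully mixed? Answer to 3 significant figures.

Moles of NaHCO₃: 18,900 g ÷ 84 g/mol = 225 mol → 225 eq of alkalinity.
As CaCO₃: 225 eq × 50 g/eq = 11,250 g.
Rise: 11,250 g / 97,200 L × 1000 = 115.7 mg/L.

116 ppm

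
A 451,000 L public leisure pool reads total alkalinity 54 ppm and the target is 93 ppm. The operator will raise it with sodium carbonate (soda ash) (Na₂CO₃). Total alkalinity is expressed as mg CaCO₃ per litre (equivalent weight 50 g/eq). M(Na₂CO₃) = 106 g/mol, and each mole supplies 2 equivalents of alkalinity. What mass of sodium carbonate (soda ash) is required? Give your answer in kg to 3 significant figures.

18.6 kg

Alkalinity to add: (93 − 54) = 39 mg/L as CaCO₃ × 451,000 L = 17,590 g as CaCO₃.
Equivalents: 17,590 g ÷ 50 g/eq = 351.8 eq.
Each mole of Na₂CO₃ supplies 2 eq, so 351.8 / 2 = 175.9 mol.
Mass: 175.9 mol × 106 g/mol = 18,640 g.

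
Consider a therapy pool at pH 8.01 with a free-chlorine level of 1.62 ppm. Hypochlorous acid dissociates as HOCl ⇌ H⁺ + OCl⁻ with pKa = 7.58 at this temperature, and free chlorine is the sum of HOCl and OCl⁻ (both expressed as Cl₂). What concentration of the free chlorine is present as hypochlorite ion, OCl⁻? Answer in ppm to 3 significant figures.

[OCl⁻]/[HOCl] = 10^(pH − pKa) = 10^(8.01 − 7.58) = 10^0.43 = 2.692.
Fraction as HOCl = 1 / (1 + 2.692) = 0.2709.
OCl⁻ = (1 − 0.2709) × 1.62 ppm = 1.181 ppm.

1.18 ppm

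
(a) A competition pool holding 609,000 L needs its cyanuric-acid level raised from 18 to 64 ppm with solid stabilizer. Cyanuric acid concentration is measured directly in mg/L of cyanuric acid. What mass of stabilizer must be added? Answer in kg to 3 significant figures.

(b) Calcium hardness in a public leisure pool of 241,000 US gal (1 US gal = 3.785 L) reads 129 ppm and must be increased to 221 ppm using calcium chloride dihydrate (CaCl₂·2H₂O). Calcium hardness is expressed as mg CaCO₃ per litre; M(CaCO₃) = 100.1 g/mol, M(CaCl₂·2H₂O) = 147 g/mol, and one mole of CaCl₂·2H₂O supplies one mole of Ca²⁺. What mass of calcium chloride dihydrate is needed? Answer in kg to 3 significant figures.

(a) 28.0 kg; (b) 123 kg

(a) CYA to add: (64 − 18) = 46 mg/L × 609,000 L = 28,010 g cyanuric acid.

(b) Volume: 241,000 US gal × 3.785 L/gal = 912,185 L.
(b) Hardness to add: (221 − 129) = 92 mg/L as CaCO₃ × 912,185 L = 83,920 g as CaCO₃.
(b) Moles of Ca²⁺ (1 mol Ca²⁺ ≡ 1 mol CaCO₃): 83,920 / 100.1 g/mol = 838.4 mol.
(b) Mass of CaCl₂·2H₂O: 838.4 × 147 = 123,200 g.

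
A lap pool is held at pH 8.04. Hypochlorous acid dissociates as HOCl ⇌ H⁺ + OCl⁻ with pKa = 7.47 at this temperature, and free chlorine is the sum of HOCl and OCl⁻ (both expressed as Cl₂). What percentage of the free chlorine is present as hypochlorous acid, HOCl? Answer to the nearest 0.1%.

[OCl⁻]/[HOCl] = 10^(pH − pKa) = 10^(8.04 − 7.47) = 10^0.57 = 3.715.
Fraction as HOCl = 1 / (1 + 3.715) = 0.2121.

21.2%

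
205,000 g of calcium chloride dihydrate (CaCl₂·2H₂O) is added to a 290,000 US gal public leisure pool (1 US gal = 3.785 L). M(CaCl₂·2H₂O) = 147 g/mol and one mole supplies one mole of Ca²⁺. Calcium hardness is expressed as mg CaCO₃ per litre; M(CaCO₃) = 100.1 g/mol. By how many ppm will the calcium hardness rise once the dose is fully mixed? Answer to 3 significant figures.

127 ppm

Volume: 290,000 US gal × 3.785 L/gal = 1,097,650 L.
Moles of Ca²⁺: 205,000 g ÷ 147 g/mol = 1395 mol.
As CaCO₃: 1395 mol × 100.1 g/mol = 139,600 g.
Rise: 139,600 g / 1,097,650 L × 1000 = 127.2 mg/L.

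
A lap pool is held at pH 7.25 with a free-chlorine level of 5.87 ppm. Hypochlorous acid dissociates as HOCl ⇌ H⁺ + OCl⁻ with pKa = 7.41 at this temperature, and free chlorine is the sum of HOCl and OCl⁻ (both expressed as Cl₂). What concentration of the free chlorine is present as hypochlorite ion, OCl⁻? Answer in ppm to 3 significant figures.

[OCl⁻]/[HOCl] = 10^(pH − pKa) = 10^(7.25 − 7.41) = 10^-0.16 = 0.6918.
Fraction as HOCl = 1 / (1 + 0.6918) = 0.5911.
OCl⁻ = (1 − 0.5911) × 5.87 ppm = 2.4 ppm.

2.40 ppm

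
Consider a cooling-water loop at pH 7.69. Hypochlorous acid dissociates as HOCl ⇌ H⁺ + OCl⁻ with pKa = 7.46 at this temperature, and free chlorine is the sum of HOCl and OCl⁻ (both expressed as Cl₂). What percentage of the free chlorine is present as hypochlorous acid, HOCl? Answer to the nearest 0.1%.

[OCl⁻]/[HOCl] = 10^(pH − pKa) = 10^(7.69 − 7.46) = 10^0.23 = 1.698.
Fraction as HOCl = 1 / (1 + 1.698) = 0.3706.

37.1%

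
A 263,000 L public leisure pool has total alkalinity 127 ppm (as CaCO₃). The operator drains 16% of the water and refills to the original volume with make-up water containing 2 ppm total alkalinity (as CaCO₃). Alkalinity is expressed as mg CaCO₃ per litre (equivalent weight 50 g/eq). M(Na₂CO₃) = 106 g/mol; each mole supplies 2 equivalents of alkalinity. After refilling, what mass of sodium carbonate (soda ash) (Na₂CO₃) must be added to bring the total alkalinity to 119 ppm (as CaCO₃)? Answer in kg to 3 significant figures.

After draining 16% and refilling: 127 × 0.84 + 2 × 0.16 = 107 ppm.
Deficit to target: 119 − 107 = 12 mg/L.
As CaCO₃: 12 mg/L × 263,000 L = 3156 g; ÷ 50 g/eq ÷ 2 = 31.56 mol Na₂CO₃.
Mass: 31.56 × 106 = 3345 g.

3.35 kg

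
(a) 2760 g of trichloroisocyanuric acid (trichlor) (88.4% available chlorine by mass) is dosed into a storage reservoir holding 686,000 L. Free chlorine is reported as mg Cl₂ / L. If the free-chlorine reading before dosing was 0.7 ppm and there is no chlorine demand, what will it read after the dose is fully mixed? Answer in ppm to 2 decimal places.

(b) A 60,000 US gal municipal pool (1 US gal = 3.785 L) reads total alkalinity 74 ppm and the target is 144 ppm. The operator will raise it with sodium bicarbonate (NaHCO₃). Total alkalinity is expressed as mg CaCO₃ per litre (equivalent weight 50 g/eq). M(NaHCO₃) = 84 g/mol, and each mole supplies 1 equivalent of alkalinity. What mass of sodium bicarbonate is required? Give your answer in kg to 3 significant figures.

(a) 4.26 ppm; (b) 26.7 kg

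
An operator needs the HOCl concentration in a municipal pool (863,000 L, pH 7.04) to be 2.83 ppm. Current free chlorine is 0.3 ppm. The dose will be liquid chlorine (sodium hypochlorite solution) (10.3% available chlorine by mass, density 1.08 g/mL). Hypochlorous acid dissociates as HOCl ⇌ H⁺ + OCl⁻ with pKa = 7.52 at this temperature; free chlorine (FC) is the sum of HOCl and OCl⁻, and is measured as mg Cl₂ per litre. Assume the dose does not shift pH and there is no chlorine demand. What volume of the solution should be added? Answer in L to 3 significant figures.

[OCl⁻]/[HOCl] = 10^(pH − pKa) = 10^(7.04 − 7.52) = 0.3311; fraction as HOCl = 1/(1 + 0.3311) = 0.7512.
Free chlorine required for 2.83 ppm HOCl: 2.83 / 0.7512 = 3.767 ppm.
FC to add: 3.767 − 0.3 = 3.467 mg/L as Cl₂.
Cl₂ equivalent: 3.467 mg/L × 863,000 L = 2992 g.
Product at 10.3% available Cl: 2992 / 0.103 = 29,050 g.
Volume: 29,050 g ÷ 1.08 g/mL = 26,900 mL.

26.9 L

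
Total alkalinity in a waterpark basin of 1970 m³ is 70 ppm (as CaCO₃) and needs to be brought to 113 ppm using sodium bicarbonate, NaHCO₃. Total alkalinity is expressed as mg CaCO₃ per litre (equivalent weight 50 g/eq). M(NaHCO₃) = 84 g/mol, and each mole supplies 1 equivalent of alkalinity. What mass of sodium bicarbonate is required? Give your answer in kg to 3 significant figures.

Volume: 1970 m³ = 1,970,000 L.
Alkalinity to add: (113 − 70) = 43 mg/L as CaCO₃ × 1,970,000 L = 84,710 g as CaCO₃.
Equivalents: 84,710 g ÷ 50 g/eq = 1694 eq.
NaHCO₃ supplies 1 eq per mole → 1694 mol.
Mass: 1694 mol × 84 g/mol = 142,300 g.

142 kg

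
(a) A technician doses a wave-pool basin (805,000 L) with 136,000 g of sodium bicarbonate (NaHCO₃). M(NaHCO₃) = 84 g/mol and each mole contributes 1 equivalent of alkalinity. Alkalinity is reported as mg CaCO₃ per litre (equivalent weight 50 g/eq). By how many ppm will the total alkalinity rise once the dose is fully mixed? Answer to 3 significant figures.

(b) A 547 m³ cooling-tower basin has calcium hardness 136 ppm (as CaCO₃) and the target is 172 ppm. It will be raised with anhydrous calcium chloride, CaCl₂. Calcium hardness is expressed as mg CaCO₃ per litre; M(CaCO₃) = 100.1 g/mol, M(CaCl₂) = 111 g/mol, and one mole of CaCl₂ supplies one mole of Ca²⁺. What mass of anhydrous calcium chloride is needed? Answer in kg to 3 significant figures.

(a) Moles of NaHCO₃: 136,000 g ÷ 84 g/mol = 1619 mol → 1619 eq of alkalinity.
(a) As CaCO₃: 1619 eq × 50 g/eq = 80,950 g.
(a) Rise: 80,950 g / 805,000 L × 1000 = 100.6 mg/L.

(b) Volume: 547 m³ = 547,000 L.
(b) Hardness to add: (172 − 136) = 36 mg/L as CaCO₃ × 547,000 L = 19,690 g as CaCO₃.
(b) Moles of Ca²⁺ (1 mol Ca²⁺ ≡ 1 mol CaCO₃): 19,690 / 100.1 g/mol = 196.7 mol.
(b) Mass of CaCl₂: 196.7 × 111 = 21,840 g.

(a) 101 ppm; (b) 21.8 kg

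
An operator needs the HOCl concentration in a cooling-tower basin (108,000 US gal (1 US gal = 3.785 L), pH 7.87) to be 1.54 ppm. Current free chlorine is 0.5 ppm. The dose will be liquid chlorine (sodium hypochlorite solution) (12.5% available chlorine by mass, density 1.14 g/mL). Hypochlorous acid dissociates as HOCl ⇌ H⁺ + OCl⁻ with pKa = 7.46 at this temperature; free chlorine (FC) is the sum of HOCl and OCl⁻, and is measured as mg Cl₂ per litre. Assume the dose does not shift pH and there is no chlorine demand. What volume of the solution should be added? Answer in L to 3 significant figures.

Volume: 108,000 US gal × 3.785 L/gal = 408,780 L.
[OCl⁻]/[HOCl] = 10^(pH − pKa) = 10^(7.87 − 7.46) = 2.57; fraction as HOCl = 1/(1 + 2.57) = 0.2801.
Free chlorine required for 1.54 ppm HOCl: 1.54 / 0.2801 = 5.498 ppm.
FC to add: 5.498 − 0.5 = 4.998 mg/L as Cl₂.
Cl₂ equivalent: 4.998 mg/L × 408,780 L = 2043 g.
Product at 12.5% available Cl: 2043 / 0.125 = 16,350 g.
Volume: 16,350 g ÷ 1.14 g/mL = 14,340 mL.

14.3 L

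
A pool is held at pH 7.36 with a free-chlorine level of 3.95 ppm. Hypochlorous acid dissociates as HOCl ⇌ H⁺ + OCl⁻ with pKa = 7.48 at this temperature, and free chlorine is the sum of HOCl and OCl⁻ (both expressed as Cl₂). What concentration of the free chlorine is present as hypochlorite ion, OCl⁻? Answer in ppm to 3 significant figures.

[OCl⁻]/[HOCl] = 10^(pH − pKa) = 10^(7.36 − 7.48) = 10^-0.12 = 0.7586.
Fraction as HOCl = 1 / (1 + 0.7586) = 0.5686.
OCl⁻ = (1 − 0.5686) × 3.95 ppm = 1.704 ppm.

1.70 ppm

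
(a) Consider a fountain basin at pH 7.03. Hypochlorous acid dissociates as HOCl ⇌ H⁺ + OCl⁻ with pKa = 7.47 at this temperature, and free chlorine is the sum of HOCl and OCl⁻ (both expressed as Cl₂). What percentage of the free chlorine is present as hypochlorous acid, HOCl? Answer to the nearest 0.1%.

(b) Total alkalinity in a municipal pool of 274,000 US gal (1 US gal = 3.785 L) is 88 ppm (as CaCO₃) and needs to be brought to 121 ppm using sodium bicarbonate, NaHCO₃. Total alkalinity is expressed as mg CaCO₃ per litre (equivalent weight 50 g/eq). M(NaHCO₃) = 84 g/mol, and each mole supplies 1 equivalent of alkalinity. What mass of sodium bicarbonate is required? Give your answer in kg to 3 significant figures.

(a) [OCl⁻]/[HOCl] = 10^(pH − pKa) = 10^(7.03 − 7.47) = 10^-0.44 = 0.3631.
(a) Fraction as HOCl = 1 / (1 + 0.3631) = 0.7336.

(b) Volume: 274,000 US gal × 3.785 L/gal = 1,037,090 L.
(b) Alkalinity to add: (121 − 88) = 33 mg/L as CaCO₃ × 1,037,090 L = 34,220 g as CaCO₃.
(b) Equivalents: 34,220 g ÷ 50 g/eq = 684.5 eq.
(b) NaHCO₃ supplies 1 eq per mole → 684.5 mol.
(b) Mass: 684.5 mol × 84 g/mol = 57,500 g.

(a) 73.4%; (b) 57.5 kg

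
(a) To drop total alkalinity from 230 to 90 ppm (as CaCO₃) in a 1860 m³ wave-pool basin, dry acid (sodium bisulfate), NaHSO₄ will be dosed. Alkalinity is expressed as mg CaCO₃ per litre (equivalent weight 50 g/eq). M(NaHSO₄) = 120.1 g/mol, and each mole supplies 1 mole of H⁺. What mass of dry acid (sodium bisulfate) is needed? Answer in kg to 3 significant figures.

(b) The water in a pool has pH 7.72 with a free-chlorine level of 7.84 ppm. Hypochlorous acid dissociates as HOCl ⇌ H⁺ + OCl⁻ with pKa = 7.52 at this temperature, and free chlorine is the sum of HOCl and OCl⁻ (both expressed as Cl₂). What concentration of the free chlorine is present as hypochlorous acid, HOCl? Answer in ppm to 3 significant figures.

(a) 625 kg; (b) 3.03 ppm

(a) Volume: 1860 m³ = 1,860,000 L.
(a) Alkalinity to neutralize: (230 − 90) = 140 mg/L as CaCO₃ × 1,860,000 L = 260,400 g as CaCO₃.
(a) Equivalents of H⁺ required: 260,400 ÷ 50 g/eq = 5208 eq = 5208 mol NaHSO₄.
(a) Mass of NaHSO₄: 5208 × 120.1 = 625,500 g.

(b) [OCl⁻]/[HOCl] = 10^(pH − pKa) = 10^(7.72 − 7.52) = 10^0.20 = 1.585.
(b) Fraction as HOCl = 1 / (1 + 1.585) = 0.3869.
(b) HOCl = 0.3869 × 7.84 ppm = 3.033 ppm.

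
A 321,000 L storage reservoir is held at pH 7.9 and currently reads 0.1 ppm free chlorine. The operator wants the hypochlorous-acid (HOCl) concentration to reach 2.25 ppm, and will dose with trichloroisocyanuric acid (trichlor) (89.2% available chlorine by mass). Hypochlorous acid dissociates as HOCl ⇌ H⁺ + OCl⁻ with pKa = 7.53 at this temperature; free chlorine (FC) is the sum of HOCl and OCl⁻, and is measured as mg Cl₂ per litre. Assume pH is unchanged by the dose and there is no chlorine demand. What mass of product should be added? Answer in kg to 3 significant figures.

2.67 kg

[OCl⁻]/[HOCl] = 10^(pH − pKa) = 10^(7.9 − 7.53) = 2.344; fraction as HOCl = 1/(1 + 2.344) = 0.299.
Free chlorine required for 2.25 ppm HOCl: 2.25 / 0.299 = 7.525 ppm.
FC to add: 7.525 − 0.1 = 7.425 mg/L as Cl₂.
Cl₂ equivalent: 7.425 mg/L × 321,000 L = 2383 g.
Product at 89.2% available Cl: 2383 / 0.892 = 2672 g.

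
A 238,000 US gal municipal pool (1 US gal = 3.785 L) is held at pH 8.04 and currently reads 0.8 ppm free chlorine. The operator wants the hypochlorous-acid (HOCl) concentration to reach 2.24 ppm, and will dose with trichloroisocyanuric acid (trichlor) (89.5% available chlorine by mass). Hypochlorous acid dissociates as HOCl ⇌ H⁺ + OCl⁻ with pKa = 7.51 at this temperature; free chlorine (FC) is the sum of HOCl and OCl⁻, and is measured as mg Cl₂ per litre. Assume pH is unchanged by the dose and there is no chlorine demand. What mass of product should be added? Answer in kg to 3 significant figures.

Volume: 238,000 US gal × 3.785 L/gal = 900,830 L.
[OCl⁻]/[HOCl] = 10^(pH − pKa) = 10^(8.04 − 7.51) = 3.388; fraction as HOCl = 1/(1 + 3.388) = 0.2279.
Free chlorine required for 2.24 ppm HOCl: 2.24 / 0.2279 = 9.83 ppm.
FC to add: 9.83 − 0.8 = 9.03 mg/L as Cl₂.
Cl₂ equivalent: 9.03 mg/L × 900,830 L = 8135 g.
Product at 89.5% available Cl: 8135 / 0.895 = 9089 g.

9.09 kg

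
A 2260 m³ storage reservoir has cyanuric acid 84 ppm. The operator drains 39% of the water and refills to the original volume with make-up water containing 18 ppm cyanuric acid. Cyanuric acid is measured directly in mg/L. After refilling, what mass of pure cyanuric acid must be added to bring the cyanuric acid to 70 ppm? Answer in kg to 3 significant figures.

26.5 kg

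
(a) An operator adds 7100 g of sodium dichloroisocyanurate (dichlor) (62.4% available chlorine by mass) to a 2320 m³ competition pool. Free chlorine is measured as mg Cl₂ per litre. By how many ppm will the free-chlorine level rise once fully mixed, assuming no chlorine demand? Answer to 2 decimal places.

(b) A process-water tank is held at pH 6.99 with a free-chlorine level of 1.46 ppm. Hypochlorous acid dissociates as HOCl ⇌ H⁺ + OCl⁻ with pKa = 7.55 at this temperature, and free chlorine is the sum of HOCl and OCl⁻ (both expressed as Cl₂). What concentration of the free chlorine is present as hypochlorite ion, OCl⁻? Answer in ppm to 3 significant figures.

(a) 1.91 ppm; (b) 0.315 ppm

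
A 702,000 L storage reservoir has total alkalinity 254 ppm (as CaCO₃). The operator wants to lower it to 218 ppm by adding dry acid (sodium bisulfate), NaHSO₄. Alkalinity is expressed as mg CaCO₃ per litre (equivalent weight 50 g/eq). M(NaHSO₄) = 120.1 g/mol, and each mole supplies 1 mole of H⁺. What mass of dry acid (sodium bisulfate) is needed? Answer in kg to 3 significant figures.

Alkalinity to neutralize: (254 − 218) = 36 mg/L as CaCO₃ × 702,000 L = 25,270 g as CaCO₃.
Equivalents of H⁺ required: 25,270 ÷ 50 g/eq = 505.4 eq = 505.4 mol NaHSO₄.
Mass of NaHSO₄: 505.4 × 120.1 = 60,700 g.

60.7 kg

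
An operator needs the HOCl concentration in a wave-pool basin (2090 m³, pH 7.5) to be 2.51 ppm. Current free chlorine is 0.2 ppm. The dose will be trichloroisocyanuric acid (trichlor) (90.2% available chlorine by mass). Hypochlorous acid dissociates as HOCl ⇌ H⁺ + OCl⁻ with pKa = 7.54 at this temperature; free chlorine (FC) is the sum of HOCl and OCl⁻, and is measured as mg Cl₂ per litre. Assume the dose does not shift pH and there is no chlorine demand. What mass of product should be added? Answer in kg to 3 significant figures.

Volume: 2090 m³ = 2,090,000 L.
[OCl⁻]/[HOCl] = 10^(pH − pKa) = 10^(7.5 − 7.54) = 0.912; fraction as HOCl = 1/(1 + 0.912) = 0.523.
Free chlorine required for 2.51 ppm HOCl: 2.51 / 0.523 = 4.799 ppm.
FC to add: 4.799 − 0.2 = 4.599 mg/L as Cl₂.
Cl₂ equivalent: 4.599 mg/L × 2,090,000 L = 9612 g.
Product at 90.2% available Cl: 9612 / 0.902 = 10,660 g.

10.7 kg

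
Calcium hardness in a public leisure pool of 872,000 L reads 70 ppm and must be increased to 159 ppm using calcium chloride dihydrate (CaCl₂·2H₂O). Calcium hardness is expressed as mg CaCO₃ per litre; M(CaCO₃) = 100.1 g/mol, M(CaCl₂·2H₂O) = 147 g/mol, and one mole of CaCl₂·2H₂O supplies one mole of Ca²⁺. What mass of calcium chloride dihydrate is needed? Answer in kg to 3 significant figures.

114 kg

Hardness to add: (159 − 70) = 89 mg/L as CaCO₃ × 872,000 L = 77,610 g as CaCO₃.
Moles of Ca²⁺ (1 mol Ca²⁺ ≡ 1 mol CaCO₃): 77,610 / 100.1 g/mol = 775.3 mol.
Mass of CaCl₂·2H₂O: 775.3 × 147 = 114,000 g.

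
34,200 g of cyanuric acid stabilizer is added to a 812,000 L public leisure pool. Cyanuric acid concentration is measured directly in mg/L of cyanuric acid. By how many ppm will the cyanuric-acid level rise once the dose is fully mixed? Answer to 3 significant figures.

Rise: 34,200 g / 812,000 L × 1000 = 42.12 mg/L.

42.1 ppm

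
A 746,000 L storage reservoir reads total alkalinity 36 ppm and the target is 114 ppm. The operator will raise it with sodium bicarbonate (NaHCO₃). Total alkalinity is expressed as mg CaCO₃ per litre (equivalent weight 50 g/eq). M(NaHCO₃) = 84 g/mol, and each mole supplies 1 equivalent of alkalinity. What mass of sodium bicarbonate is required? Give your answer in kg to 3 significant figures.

97.8 kg

Alkalinity to add: (114 − 36) = 78 mg/L as CaCO₃ × 746,000 L = 58,190 g as CaCO₃.
Equivalents: 58,190 g ÷ 50 g/eq = 1164 eq.
NaHCO₃ supplies 1 eq per mole → 1164 mol.
Mass: 1164 mol × 84 g/mol = 97,760 g.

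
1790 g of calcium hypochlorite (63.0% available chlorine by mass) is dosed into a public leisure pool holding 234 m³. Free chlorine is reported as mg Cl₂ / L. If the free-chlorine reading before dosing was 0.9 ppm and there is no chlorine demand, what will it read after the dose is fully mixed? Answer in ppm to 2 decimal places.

5.72 ppm

Volume: 234 m³ = 234,000 L.
Available chlorine delivered: 1790 g × 0.63 = 1128 g as Cl₂.
Concentration rise: 1128 g / 234,000 L = 4.819 mg/L = 4.82 ppm.
Final FC: 0.9 + 4.82 = 5.72 ppm.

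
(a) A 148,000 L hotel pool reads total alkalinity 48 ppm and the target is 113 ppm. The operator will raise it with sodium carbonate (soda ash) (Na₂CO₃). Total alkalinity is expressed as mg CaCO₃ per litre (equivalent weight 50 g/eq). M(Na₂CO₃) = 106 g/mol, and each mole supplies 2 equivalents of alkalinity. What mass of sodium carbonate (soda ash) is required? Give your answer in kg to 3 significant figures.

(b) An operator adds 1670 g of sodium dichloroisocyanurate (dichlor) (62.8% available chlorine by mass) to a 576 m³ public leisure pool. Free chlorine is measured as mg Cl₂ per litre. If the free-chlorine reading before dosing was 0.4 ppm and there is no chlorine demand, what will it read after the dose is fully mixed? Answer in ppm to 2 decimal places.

(a) 10.2 kg; (b) 2.22 ppm

(a) Alkalinity to add: (113 − 48) = 65 mg/L as CaCO₃ × 148,000 L = 9620 g as CaCO₃.
(a) Equivalents: 9620 g ÷ 50 g/eq = 192.4 eq.
(a) Each mole of Na₂CO₃ supplies 2 eq, so 192.4 / 2 = 96.2 mol.
(a) Mass: 96.2 mol × 106 g/mol = 10,200 g.

(b) Volume: 576 m³ = 576,000 L.
(b) Available chlorine delivered: 1670 g × 0.628 = 1049 g as Cl₂.
(b) Concentration rise: 1049 g / 576,000 L = 1.821 mg/L = 1.82 ppm.
(b) Final FC: 0.4 + 1.82 = 2.22 ppm.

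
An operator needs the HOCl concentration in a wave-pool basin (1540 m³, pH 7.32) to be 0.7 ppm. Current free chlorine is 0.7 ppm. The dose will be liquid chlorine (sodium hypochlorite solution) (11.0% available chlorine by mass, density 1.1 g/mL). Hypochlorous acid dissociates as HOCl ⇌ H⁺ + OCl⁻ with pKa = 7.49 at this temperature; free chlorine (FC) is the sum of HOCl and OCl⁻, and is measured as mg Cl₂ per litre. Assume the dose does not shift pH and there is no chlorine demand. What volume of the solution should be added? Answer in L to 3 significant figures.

6.02 L

Volume: 1540 m³ = 1,540,000 L.
[OCl⁻]/[HOCl] = 10^(pH − pKa) = 10^(7.32 − 7.49) = 0.6761; fraction as HOCl = 1/(1 + 0.6761) = 0.5966.
Free chlorine required for 0.7 ppm HOCl: 0.7 / 0.5966 = 1.173 ppm.
FC to add: 1.173 − 0.7 = 0.4733 mg/L as Cl₂.
Cl₂ equivalent: 0.4733 mg/L × 1,540,000 L = 728.8 g.
Product at 11.0% available Cl: 728.8 / 0.11 = 6626 g.
Volume: 6626 g ÷ 1.1 g/mL = 6023 mL.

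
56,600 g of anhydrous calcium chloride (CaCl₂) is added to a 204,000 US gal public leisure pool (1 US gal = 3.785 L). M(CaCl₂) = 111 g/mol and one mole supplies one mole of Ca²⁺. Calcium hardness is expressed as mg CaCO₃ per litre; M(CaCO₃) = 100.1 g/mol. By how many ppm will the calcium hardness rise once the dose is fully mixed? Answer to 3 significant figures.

Volume: 204,000 US gal × 3.785 L/gal = 772,140 L.
Moles of Ca²⁺: 56,600 g ÷ 111 g/mol = 509.9 mol.
As CaCO₃: 509.9 mol × 100.1 g/mol = 51,040 g.
Rise: 51,040 g / 772,140 L × 1000 = 66.1 mg/L.

66.1 ppm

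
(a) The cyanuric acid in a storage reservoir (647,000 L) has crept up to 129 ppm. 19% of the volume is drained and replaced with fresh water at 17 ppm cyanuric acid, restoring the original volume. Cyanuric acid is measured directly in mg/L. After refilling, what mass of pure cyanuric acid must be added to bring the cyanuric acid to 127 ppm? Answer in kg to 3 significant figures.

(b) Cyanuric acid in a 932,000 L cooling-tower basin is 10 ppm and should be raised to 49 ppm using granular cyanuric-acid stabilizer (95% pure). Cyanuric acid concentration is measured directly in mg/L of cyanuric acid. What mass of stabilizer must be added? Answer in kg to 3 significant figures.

(a) After draining 19% and refilling: 129 × 0.81 + 17 × 0.19 = 107.72 ppm.
(a) Deficit to target: 127 − 107.72 = 19.28 mg/L.
(a) Mass: 19.28 mg/L × 647,000 L = 12,470 g cyanuric acid.

(b) CYA to add: (49 − 10) = 39 mg/L × 932,000 L = 36,350 g cyanuric acid.
(b) At 95% purity: 36,350 / 0.95 = 38,260 g product.

(a) 12.5 kg; (b) 38.3 kg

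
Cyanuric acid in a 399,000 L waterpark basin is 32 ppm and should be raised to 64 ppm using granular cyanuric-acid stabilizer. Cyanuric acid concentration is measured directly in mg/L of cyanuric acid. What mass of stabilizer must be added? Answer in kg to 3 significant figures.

12.8 kg

CYA to add: (64 − 32) = 32 mg/L × 399,000 L = 12,770 g cyanuric acid.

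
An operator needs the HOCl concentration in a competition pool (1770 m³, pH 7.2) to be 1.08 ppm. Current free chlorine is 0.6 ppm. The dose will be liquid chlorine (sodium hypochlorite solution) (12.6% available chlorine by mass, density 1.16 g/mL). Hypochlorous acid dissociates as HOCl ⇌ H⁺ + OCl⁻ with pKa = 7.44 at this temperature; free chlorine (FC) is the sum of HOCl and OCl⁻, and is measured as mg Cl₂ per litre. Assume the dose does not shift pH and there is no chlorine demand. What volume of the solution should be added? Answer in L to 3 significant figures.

13.3 L

Volume: 1770 m³ = 1,770,000 L.
[OCl⁻]/[HOCl] = 10^(pH − pKa) = 10^(7.2 − 7.44) = 0.5754; fraction as HOCl = 1/(1 + 0.5754) = 0.6347.
Free chlorine required for 1.08 ppm HOCl: 1.08 / 0.6347 = 1.701 ppm.
FC to add: 1.701 − 0.6 = 1.101 mg/L as Cl₂.
Cl₂ equivalent: 1.101 mg/L × 1,770,000 L = 1950 g.
Product at 12.6% available Cl: 1950 / 0.126 = 15,470 g.
Volume: 15,470 g ÷ 1.16 g/mL = 13,340 mL.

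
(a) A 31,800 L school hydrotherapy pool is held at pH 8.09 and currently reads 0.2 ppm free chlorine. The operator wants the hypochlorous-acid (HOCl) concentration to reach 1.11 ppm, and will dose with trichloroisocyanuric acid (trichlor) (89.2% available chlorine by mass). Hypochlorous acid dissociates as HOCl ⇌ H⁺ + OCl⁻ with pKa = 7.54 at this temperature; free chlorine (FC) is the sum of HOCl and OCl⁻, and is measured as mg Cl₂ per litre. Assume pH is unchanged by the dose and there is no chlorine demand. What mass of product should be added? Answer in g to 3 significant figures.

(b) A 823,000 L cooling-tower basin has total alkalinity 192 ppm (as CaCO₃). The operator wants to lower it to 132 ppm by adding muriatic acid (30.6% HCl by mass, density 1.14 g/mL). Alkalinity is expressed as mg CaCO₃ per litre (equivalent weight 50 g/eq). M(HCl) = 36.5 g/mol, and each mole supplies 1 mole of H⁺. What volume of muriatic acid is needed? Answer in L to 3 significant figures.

(a) [OCl⁻]/[HOCl] = 10^(pH − pKa) = 10^(8.09 − 7.54) = 3.548; fraction as HOCl = 1/(1 + 3.548) = 0.2199.
(a) Free chlorine required for 1.11 ppm HOCl: 1.11 / 0.2199 = 5.048 ppm.
(a) FC to add: 5.048 − 0.2 = 4.848 mg/L as Cl₂.
(a) Cl₂ equivalent: 4.848 mg/L × 31,800 L = 154.2 g.
(a) Product at 89.2% available Cl: 154.2 / 0.892 = 172.8 g.

(b) Alkalinity to neutralize: (192 − 132) = 60 mg/L as CaCO₃ × 823,000 L = 49,380 g as CaCO₃.
(b) Equivalents of H⁺ required: 49,380 ÷ 50 g/eq = 987.6 eq = 987.6 mol HCl.
(b) Mass of HCl: 987.6 × 36.5 = 36,050 g.
(b) Mass of 30.6% solution: 36,050 / 0.306 = 117,800 g.
(b) Volume: 117,800 g ÷ 1.14 g/mL = 103,300 mL.

(a) 173 g; (b) 103 L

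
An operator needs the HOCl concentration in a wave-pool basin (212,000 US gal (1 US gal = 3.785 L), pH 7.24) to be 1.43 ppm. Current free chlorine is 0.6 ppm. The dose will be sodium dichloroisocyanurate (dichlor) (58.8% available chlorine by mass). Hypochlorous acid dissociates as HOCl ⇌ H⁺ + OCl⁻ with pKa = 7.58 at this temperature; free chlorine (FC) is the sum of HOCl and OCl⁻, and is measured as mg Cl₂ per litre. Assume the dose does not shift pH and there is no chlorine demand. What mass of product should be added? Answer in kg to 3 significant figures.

2.02 kg

Volume: 212,000 US gal × 3.785 L/gal = 802,420 L.
[OCl⁻]/[HOCl] = 10^(pH − pKa) = 10^(7.24 − 7.58) = 0.4571; fraction as HOCl = 1/(1 + 0.4571) = 0.6863.
Free chlorine required for 1.43 ppm HOCl: 1.43 / 0.6863 = 2.084 ppm.
FC to add: 2.084 − 0.6 = 1.484 mg/L as Cl₂.
Cl₂ equivalent: 1.484 mg/L × 802,420 L = 1190 g.
Product at 58.8% available Cl: 1190 / 0.588 = 2025 g.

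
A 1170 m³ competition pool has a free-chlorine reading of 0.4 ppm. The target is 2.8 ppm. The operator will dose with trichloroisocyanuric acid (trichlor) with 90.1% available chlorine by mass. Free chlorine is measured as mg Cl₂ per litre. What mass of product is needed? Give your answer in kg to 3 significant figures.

3.12 kg

Volume: 1170 m³ = 1,170,000 L.
Chlorine deficit: 2.8 − 0.4 = 2.4 ppm = 2.4 mg/L as Cl₂.
Cl₂ equivalent needed: 2.4 mg/L × 1,170,000 L = 2,808,000 mg = 2808 g.
Product at 90.1% available chlorine: 2808 / 0.901 = 3117 g.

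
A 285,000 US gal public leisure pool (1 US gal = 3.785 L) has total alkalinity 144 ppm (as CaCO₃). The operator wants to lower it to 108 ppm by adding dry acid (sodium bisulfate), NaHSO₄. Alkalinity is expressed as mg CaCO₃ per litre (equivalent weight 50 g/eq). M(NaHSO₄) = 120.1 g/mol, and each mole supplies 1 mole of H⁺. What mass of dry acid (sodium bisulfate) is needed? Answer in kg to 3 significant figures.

93.3 kg

Volume: 285,000 US gal × 3.785 L/gal = 1,078,725 L.
Alkalinity to neutralize: (144 − 108) = 36 mg/L as CaCO₃ × 1,078,725 L = 38,830 g as CaCO₃.
Equivalents of H⁺ required: 38,830 ÷ 50 g/eq = 776.7 eq = 776.7 mol NaHSO₄.
Mass of NaHSO₄: 776.7 × 120.1 = 93,280 g.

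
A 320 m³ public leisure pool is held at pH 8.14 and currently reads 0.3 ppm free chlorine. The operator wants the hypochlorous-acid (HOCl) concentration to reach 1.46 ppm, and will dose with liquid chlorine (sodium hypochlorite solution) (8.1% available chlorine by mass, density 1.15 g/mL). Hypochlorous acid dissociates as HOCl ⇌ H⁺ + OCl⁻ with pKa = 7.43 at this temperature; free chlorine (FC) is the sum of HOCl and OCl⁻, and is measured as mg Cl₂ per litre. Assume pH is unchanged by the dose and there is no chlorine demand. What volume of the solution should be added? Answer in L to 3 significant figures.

Volume: 320 m³ = 320,000 L.
[OCl⁻]/[HOCl] = 10^(pH − pKa) = 10^(8.14 − 7.43) = 5.129; fraction as HOCl = 1/(1 + 5.129) = 0.1632.
Free chlorine required for 1.46 ppm HOCl: 1.46 / 0.1632 = 8.948 ppm.
FC to add: 8.948 − 0.3 = 8.648 mg/L as Cl₂.
Cl₂ equivalent: 8.648 mg/L × 320,000 L = 2767 g.
Product at 8.1% available Cl: 2767 / 0.081 = 34,160 g.
Volume: 34,160 g ÷ 1.15 g/mL = 29,710 mL.

29.7 L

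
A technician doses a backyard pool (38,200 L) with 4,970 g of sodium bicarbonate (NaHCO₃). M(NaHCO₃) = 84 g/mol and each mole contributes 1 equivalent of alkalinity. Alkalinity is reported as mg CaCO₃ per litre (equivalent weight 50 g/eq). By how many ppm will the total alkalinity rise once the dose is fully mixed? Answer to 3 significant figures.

77.4 ppm

Moles of NaHCO₃: 4,970 g ÷ 84 g/mol = 59.17 mol → 59.17 eq of alkalinity.
As CaCO₃: 59.17 eq × 50 g/eq = 2958 g.
Rise: 2958 g / 38,200 L × 1000 = 77.44 mg/L.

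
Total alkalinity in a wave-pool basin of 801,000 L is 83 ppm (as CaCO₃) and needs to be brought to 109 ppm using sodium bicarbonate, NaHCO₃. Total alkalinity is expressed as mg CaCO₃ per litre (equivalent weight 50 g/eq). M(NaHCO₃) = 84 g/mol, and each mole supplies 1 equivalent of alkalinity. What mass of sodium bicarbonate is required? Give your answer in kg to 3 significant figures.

35.0 kg

Alkalinity to add: (109 − 83) = 26 mg/L as CaCO₃ × 801,000 L = 20,830 g as CaCO₃.
Equivalents: 20,830 g ÷ 50 g/eq = 416.5 eq.
NaHCO₃ supplies 1 eq per mole → 416.5 mol.
Mass: 416.5 mol × 84 g/mol = 34,990 g.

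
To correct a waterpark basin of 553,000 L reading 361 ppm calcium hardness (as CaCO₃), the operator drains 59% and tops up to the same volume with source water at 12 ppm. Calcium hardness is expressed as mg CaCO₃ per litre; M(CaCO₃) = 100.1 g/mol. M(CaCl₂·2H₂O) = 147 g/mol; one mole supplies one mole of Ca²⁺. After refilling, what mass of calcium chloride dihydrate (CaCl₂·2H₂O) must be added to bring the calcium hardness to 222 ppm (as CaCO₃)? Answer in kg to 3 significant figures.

54.3 kg

After draining 59% and refilling: 361 × 0.41 + 12 × 0.59 = 155.09 ppm.
Deficit to target: 222 − 155.09 = 66.91 mg/L.
As CaCO₃: 66.91 mg/L × 553,000 L = 37,000 g; ÷ 100.1 = 369.6 mol Ca²⁺.
Mass: 369.6 × 147 = 54,340 g.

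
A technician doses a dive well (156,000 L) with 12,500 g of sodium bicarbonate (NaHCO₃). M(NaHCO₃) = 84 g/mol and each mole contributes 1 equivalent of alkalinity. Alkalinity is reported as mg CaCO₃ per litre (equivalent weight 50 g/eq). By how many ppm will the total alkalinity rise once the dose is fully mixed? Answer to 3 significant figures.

47.7 ppm

Moles of NaHCO₃: 12,500 g ÷ 84 g/mol = 148.8 mol → 148.8 eq of alkalinity.
As CaCO₃: 148.8 eq × 50 g/eq = 7440 g.
Rise: 7440 g / 156,000 L × 1000 = 47.7 mg/L.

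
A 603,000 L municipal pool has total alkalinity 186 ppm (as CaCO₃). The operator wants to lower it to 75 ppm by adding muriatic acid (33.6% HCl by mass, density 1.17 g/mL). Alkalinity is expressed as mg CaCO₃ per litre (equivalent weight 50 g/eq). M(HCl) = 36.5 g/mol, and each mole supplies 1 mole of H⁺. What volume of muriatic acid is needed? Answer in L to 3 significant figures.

Alkalinity to neutralize: (186 − 75) = 111 mg/L as CaCO₃ × 603,000 L = 66,930 g as CaCO₃.
Equivalents of H⁺ required: 66,930 ÷ 50 g/eq = 1339 eq = 1339 mol HCl.
Mass of HCl: 1339 × 36.5 = 48,860 g.
Mass of 33.6% solution: 48,860 / 0.336 = 145,400 g.
Volume: 145,400 g ÷ 1.17 g/mL = 124,300 mL.

124 L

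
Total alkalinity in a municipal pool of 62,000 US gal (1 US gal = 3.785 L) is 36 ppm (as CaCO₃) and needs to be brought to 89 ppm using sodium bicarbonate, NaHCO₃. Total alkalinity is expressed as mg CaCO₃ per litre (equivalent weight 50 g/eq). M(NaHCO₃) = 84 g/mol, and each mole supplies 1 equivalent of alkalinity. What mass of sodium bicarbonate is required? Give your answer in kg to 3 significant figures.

20.9 kg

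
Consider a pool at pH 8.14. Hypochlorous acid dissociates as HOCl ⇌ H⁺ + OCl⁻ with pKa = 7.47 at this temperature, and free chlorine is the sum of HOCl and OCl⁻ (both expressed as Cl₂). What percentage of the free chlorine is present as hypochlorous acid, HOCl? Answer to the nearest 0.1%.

[OCl⁻]/[HOCl] = 10^(pH − pKa) = 10^(8.14 − 7.47) = 10^0.67 = 4.677.
Fraction as HOCl = 1 / (1 + 4.677) = 0.1761.

17.6%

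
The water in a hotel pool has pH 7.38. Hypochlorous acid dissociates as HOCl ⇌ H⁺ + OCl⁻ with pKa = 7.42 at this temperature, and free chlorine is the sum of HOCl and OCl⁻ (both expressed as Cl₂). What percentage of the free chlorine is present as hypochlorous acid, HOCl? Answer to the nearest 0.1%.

52.3%

[OCl⁻]/[HOCl] = 10^(pH − pKa) = 10^(7.38 − 7.42) = 10^-0.04 = 0.912.
Fraction as HOCl = 1 / (1 + 0.912) = 0.523.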